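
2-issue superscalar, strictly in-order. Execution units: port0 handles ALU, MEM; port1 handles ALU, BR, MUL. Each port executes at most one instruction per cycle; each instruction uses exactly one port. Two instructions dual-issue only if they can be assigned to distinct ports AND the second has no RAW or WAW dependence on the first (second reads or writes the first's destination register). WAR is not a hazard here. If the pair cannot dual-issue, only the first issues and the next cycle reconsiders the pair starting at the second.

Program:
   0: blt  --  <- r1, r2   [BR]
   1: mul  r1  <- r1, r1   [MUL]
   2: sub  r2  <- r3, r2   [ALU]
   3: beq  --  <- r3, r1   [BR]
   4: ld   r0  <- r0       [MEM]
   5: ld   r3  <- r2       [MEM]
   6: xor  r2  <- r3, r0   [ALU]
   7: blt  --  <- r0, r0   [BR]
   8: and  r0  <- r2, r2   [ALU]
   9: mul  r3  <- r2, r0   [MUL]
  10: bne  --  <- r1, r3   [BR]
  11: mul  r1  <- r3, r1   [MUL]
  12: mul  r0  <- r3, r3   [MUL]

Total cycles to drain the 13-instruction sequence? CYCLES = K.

CYCLES = 10

  cy0 -> i0 (blt) no-port BR/MUL
  cy1 -> i1+i2 (mul/sub) dual
  cy2 -> i3+i4 (beq/ld) dual
  cy3 -> i5 (ld) RAW r3
  cy4 -> i6+i7 (xor/blt) dual
  cy5 -> i8 (and) RAW r0
  cy6 -> i9 (mul) no-port MUL/BR
  cy7 -> i10 (bne) no-port BR/MUL
  cy8 -> i11 (mul) no-port MUL/MUL
  cy9 -> i12 (mul) tail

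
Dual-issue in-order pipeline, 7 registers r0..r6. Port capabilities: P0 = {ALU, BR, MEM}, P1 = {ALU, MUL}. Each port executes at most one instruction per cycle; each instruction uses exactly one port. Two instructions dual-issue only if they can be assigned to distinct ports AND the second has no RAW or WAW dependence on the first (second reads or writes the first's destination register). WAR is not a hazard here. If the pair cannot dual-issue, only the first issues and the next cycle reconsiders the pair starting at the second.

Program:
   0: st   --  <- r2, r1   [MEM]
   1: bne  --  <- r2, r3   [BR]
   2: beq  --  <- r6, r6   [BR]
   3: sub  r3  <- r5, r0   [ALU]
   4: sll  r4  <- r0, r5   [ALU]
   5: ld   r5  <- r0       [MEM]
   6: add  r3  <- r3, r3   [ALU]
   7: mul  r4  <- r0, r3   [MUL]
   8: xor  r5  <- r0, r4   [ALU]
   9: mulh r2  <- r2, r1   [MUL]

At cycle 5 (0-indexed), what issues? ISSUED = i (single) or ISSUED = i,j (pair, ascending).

ISSUED = 7

[0] i0  st  -- no-port MEM/BR
[1] i1  bne  -- no-port BR/BR
[2] i2/i3  beq;sub  -- dual
[3] i4/i5  sll;ld  -- dual
[4] i6  add  -- RAW r3
[5] i7  mul  -- RAW r4
[6] i8/i9  xor;mulh  -- dual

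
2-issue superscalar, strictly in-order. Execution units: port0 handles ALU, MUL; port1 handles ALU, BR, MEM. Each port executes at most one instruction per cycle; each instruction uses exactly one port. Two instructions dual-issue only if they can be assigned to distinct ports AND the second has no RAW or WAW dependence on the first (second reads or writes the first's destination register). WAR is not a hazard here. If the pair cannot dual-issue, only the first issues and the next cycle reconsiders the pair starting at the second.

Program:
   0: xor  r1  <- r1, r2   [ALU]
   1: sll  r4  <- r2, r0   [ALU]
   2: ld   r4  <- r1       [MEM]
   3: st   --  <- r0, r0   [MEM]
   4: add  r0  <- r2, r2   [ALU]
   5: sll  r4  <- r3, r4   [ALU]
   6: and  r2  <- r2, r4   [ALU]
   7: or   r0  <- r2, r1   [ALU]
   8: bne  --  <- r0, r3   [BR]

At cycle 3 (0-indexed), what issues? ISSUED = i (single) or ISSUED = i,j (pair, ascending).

ISSUED = 5

#0 head=0: xor sll i0+i1 2-wide
#1 head=2: ld i2 no-port MEM/MEM
#2 head=3: st add i3+i4 2-wide
#3 head=5: sll i5 RAW r4
#4 head=6: and i6 RAW r2
#5 head=7: or i7 RAW r0
#6 head=8: bne i8 tail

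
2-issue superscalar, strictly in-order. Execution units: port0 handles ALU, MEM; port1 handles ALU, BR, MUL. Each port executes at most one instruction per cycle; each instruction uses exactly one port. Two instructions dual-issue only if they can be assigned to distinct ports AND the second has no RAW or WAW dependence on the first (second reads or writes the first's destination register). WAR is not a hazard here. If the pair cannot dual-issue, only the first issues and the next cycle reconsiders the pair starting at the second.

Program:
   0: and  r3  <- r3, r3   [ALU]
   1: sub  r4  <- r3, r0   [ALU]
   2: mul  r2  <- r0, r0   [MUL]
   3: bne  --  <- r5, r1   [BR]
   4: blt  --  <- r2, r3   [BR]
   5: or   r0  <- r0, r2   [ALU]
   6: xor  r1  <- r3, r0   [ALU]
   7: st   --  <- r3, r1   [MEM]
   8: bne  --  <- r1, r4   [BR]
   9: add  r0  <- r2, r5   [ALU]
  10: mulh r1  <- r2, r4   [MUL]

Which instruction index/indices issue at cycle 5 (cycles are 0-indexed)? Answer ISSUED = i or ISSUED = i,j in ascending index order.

ISSUED = 7,8

#0 head=0: and.ALU i0 RAW r3
#1 head=1: sub.ALU;mul.MUL i1,i2 2-wide
#2 head=3: bne.BR i3 no-port BR/BR
#3 head=4: blt.BR;or.ALU i4,i5 2-wide
#4 head=6: xor.ALU i6 RAW r1
#5 head=7: st.MEM;bne.BR i7,i8 2-wide
#6 head=9: add.ALU;mulh.MUL i9,i10 2-wide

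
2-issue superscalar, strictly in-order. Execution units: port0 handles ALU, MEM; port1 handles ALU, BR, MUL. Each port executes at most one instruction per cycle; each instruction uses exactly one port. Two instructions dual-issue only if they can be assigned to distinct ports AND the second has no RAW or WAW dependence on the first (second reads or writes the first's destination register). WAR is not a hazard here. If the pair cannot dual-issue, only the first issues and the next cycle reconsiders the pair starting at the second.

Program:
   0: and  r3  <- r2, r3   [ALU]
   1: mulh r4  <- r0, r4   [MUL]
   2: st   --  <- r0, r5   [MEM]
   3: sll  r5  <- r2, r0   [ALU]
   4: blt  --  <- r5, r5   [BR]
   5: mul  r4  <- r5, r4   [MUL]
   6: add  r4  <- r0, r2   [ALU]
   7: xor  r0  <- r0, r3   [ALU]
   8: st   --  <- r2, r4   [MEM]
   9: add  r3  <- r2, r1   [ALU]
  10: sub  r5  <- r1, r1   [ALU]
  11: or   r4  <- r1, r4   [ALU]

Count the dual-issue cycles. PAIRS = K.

t=0 i0&i1:and;mulh ; 2-wide
t=1 i2&i3:st;sll ; 2-wide
t=2 i4:blt ; no-port BR/MUL
t=3 i5:mul ; WAW r4
t=4 i6&i7:add;xor ; 2-wide
t=5 i8&i9:st;add ; 2-wide
t=6 i10&i11:sub;or ; 2-wide

PAIRS = 5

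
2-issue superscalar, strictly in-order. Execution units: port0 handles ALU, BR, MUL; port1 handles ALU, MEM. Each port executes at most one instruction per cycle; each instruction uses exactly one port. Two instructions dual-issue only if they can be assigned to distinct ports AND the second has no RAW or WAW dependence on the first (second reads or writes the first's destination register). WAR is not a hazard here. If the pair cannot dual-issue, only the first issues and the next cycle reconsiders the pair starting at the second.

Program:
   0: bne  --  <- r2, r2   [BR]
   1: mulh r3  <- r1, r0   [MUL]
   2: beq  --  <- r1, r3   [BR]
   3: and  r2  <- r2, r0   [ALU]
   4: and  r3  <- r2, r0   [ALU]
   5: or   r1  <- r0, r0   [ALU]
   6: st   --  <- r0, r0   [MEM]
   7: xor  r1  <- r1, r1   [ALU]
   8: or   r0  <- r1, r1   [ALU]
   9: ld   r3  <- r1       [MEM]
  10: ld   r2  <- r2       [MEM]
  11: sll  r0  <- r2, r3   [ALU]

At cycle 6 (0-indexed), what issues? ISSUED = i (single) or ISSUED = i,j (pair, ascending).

ISSUED = 10

#0 head=0: bne i0 no-port BR/MUL
#1 head=1: mulh i1 no-port MUL/BR
#2 head=2: beq+and i2,i3 dual
#3 head=4: and+or i4,i5 dual
#4 head=6: st+xor i6,i7 dual
#5 head=8: or+ld i8,i9 dual
#6 head=10: ld i10 RAW r2
#7 head=11: sll i11 tail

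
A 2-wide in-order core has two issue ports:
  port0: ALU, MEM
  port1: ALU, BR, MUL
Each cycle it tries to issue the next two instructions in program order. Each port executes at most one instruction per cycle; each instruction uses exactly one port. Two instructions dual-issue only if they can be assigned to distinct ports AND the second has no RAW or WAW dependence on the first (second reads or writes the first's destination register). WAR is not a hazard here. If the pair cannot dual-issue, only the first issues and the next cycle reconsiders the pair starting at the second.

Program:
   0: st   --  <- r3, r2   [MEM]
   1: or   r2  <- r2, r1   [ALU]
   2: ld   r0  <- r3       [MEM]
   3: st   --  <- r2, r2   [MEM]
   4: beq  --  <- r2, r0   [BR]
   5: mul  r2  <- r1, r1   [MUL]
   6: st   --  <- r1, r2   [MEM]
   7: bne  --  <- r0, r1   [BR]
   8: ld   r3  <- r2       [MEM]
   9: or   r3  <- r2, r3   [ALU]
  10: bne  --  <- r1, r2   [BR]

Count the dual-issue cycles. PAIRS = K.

PAIRS = 4

[0] i0&i1  st/or  -- pair
[1] i2  ld  -- no-port MEM/MEM
[2] i3&i4  st/beq  -- pair
[3] i5  mul  -- RAW r2
[4] i6&i7  st/bne  -- pair
[5] i8  ld  -- RAW+WAW r3
[6] i9&i10  or/bne  -- pair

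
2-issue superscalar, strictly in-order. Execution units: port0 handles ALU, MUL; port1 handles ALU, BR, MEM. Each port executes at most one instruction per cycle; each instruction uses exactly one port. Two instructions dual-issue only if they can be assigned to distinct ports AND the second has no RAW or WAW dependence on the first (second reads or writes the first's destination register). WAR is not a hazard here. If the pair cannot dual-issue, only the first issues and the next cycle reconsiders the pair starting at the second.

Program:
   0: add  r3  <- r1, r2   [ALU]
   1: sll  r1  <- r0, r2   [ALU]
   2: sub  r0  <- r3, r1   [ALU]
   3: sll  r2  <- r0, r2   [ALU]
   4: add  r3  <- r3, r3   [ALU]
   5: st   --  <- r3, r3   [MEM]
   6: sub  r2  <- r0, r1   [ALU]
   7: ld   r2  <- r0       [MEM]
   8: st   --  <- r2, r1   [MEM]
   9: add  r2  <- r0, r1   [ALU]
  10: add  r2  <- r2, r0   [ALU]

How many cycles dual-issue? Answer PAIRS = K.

PAIRS = 4

#0 head=0: add/sll i0/i1 2-wide
#1 head=2: sub i2 RAW r0
#2 head=3: sll/add i3/i4 2-wide
#3 head=5: st/sub i5/i6 2-wide
#4 head=7: ld i7 no-port MEM/MEM
#5 head=8: st/add i8/i9 2-wide
#6 head=10: add i10 tail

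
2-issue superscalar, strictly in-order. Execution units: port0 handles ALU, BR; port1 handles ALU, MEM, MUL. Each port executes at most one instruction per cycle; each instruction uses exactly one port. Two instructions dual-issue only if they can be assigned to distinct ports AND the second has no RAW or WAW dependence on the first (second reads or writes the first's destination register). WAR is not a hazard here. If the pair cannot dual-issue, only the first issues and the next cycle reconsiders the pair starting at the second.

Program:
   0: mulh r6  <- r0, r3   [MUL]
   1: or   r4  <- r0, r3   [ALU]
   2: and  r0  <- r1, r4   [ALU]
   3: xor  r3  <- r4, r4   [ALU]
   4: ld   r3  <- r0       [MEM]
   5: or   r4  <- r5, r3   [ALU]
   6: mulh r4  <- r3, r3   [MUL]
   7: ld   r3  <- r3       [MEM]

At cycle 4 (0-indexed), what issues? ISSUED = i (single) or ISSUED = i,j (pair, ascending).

  cy0 -> i0+i1 (mulh.MUL or.ALU) 2-wide
  cy1 -> i2+i3 (and.ALU xor.ALU) 2-wide
  cy2 -> i4 (ld.MEM) RAW r3
  cy3 -> i5 (or.ALU) WAW r4
  cy4 -> i6 (mulh.MUL) no-port MUL/MEM
  cy5 -> i7 (ld.MEM) tail

ISSUED = 6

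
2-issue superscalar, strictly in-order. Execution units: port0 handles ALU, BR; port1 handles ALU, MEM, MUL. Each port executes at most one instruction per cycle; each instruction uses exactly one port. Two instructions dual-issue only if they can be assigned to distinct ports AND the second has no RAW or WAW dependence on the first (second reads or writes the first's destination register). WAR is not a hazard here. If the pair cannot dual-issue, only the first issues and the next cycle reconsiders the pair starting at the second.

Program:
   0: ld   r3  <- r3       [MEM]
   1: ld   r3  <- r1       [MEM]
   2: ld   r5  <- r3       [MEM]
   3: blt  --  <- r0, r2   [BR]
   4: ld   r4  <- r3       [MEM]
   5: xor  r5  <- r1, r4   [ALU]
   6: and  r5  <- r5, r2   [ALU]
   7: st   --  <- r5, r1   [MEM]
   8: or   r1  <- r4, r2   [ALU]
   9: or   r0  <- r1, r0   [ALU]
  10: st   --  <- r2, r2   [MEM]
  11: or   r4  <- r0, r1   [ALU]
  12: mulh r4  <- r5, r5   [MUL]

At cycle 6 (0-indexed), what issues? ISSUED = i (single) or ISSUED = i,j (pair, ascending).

t=0 i0:ld ; no-port MEM/MEM
t=1 i1:ld ; no-port MEM/MEM
t=2 i2+i3:ld+blt ; pair
t=3 i4:ld ; RAW r4
t=4 i5:xor ; RAW+WAW r5
t=5 i6:and ; RAW r5
t=6 i7+i8:st+or ; pair
t=7 i9+i10:or+st ; pair
t=8 i11:or ; WAW r4
t=9 i12:mulh ; tail

ISSUED = 7,8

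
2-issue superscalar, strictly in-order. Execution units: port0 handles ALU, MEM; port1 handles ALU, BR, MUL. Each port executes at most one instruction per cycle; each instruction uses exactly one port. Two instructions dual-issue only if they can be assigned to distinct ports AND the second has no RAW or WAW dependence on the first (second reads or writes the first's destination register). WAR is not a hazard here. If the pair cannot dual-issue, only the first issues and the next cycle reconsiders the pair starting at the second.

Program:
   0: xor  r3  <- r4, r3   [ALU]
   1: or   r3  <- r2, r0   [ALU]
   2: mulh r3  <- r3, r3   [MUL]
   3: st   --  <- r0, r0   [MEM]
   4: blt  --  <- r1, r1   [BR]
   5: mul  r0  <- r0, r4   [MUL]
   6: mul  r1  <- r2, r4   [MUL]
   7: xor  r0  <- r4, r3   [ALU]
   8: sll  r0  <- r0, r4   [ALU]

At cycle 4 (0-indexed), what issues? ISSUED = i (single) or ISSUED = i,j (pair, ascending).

ISSUED = 5

0. xor.ALU @i0  | WAW r3
1. or.ALU @i1  | RAW+WAW r3
2. mulh.MUL st.MEM @i2,i3  | 2-wide
3. blt.BR @i4  | no-port BR/MUL
4. mul.MUL @i5  | no-port MUL/MUL
5. mul.MUL xor.ALU @i6,i7  | 2-wide
6. sll.ALU @i8  | tail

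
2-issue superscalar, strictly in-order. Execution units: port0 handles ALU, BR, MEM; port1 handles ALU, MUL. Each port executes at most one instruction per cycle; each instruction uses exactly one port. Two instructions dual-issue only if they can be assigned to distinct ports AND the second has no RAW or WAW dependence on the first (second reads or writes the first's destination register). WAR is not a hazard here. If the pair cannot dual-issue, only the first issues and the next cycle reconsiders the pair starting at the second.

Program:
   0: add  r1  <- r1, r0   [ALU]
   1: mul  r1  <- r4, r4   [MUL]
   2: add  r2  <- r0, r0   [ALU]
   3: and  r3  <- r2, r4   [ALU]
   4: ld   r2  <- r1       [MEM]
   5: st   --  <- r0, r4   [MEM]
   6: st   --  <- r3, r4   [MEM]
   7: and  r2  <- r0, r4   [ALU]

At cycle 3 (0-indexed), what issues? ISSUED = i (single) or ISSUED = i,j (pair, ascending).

0. add @i0  | WAW r1
1. mul;add @i1,i2  | pair
2. and;ld @i3,i4  | pair
3. st @i5  | no-port MEM/MEM
4. st;and @i6,i7  | pair

ISSUED = 5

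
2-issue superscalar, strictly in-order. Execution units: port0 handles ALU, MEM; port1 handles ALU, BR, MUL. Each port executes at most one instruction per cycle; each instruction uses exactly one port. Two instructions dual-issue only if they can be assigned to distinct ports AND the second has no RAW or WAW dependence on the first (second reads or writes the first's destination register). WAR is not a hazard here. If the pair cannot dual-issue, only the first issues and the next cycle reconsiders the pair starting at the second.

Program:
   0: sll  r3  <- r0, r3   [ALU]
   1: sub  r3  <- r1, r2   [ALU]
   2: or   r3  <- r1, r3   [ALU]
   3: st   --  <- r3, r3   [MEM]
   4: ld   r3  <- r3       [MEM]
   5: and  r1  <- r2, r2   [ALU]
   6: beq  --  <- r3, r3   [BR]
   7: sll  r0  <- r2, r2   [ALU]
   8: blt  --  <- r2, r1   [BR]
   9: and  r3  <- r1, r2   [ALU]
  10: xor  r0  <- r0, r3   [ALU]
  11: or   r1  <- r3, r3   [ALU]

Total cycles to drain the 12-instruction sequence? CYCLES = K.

CYCLES = 8

c0: i0 sll.ALU  WAW r3
c1: i1 sub.ALU  RAW+WAW r3
c2: i2 or.ALU  RAW r3
c3: i3 st.MEM  no-port MEM/MEM
c4: i4/i5 ld.MEM and.ALU  2-wide
c5: i6/i7 beq.BR sll.ALU  2-wide
c6: i8/i9 blt.BR and.ALU  2-wide
c7: i10/i11 xor.ALU or.ALU  2-wide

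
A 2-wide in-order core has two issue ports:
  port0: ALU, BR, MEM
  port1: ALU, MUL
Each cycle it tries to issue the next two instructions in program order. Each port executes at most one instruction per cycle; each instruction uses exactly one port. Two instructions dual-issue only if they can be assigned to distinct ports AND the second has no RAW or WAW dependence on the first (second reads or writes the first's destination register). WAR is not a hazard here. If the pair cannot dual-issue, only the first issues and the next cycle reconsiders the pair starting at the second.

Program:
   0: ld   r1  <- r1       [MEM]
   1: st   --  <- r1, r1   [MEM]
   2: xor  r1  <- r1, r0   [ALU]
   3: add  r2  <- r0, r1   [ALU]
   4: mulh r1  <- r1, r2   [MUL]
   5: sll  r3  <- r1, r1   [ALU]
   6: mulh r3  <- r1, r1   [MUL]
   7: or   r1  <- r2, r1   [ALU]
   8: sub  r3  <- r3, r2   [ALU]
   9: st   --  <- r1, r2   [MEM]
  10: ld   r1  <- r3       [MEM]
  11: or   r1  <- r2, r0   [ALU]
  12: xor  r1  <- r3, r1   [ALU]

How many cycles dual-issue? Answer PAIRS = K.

PAIRS = 3

#0 head=0: ld.MEM i0 no-port MEM/MEM
#1 head=1: st.MEM;xor.ALU i1,i2 pair
#2 head=3: add.ALU i3 RAW r2
#3 head=4: mulh.MUL i4 RAW r1
#4 head=5: sll.ALU i5 WAW r3
#5 head=6: mulh.MUL;or.ALU i6,i7 pair
#6 head=8: sub.ALU;st.MEM i8,i9 pair
#7 head=10: ld.MEM i10 WAW r1
#8 head=11: or.ALU i11 RAW+WAW r1
#9 head=12: xor.ALU i12 tail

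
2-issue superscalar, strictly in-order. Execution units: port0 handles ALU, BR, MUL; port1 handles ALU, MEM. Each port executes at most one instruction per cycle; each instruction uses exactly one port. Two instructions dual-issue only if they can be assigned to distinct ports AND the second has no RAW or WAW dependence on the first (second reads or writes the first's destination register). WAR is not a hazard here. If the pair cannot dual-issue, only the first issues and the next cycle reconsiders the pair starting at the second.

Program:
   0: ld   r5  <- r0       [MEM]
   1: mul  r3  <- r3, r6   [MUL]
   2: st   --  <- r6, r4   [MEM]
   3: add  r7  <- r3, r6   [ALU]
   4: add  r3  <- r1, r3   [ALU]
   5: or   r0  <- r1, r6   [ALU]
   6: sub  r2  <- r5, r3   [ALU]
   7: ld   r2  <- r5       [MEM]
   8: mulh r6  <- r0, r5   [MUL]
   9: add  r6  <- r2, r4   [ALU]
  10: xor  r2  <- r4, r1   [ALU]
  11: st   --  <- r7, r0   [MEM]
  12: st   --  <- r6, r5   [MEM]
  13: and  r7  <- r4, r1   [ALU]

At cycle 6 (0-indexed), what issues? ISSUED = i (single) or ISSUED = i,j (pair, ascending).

t=0 i0/i1:ld;mul ; dual
t=1 i2/i3:st;add ; dual
t=2 i4/i5:add;or ; dual
t=3 i6:sub ; WAW r2
t=4 i7/i8:ld;mulh ; dual
t=5 i9/i10:add;xor ; dual
t=6 i11:st ; no-port MEM/MEM
t=7 i12/i13:st;and ; dual

ISSUED = 11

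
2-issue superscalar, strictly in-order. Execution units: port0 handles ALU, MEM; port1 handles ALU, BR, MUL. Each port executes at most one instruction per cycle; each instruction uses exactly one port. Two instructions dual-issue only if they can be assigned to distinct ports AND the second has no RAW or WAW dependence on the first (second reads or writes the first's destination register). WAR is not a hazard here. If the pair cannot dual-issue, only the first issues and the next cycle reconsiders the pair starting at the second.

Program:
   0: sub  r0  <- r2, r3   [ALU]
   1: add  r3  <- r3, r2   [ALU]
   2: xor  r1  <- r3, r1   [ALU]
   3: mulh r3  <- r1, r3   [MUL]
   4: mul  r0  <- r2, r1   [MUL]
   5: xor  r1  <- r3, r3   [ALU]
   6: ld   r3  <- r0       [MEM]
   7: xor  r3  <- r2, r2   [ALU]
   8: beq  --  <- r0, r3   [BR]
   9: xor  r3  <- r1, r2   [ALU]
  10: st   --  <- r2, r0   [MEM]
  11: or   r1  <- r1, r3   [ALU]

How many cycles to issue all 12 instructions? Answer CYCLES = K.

CYCLES = 8

[0] i0/i1  sub+add  -- pair
[1] i2  xor  -- RAW r1
[2] i3  mulh  -- no-port MUL/MUL
[3] i4/i5  mul+xor  -- pair
[4] i6  ld  -- WAW r3
[5] i7  xor  -- RAW r3
[6] i8/i9  beq+xor  -- pair
[7] i10/i11  st+or  -- pair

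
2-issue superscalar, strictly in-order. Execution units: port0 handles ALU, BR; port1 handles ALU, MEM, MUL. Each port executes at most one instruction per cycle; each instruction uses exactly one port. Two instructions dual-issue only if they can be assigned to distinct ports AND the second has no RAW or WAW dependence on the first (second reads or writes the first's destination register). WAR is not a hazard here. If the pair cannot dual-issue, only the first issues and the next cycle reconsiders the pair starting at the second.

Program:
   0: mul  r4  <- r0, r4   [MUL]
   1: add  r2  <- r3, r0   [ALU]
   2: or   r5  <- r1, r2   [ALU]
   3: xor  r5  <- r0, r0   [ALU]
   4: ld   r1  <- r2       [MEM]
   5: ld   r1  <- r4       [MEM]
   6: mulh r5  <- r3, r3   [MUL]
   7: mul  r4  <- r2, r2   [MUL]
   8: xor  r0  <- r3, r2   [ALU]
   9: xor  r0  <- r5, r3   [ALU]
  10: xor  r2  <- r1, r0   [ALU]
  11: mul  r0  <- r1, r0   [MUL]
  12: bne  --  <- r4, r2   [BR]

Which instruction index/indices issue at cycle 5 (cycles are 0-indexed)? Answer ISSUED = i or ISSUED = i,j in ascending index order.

t=0 i0,i1:mul.MUL+add.ALU ; 2-wide
t=1 i2:or.ALU ; WAW r5
t=2 i3,i4:xor.ALU+ld.MEM ; 2-wide
t=3 i5:ld.MEM ; no-port MEM/MUL
t=4 i6:mulh.MUL ; no-port MUL/MUL
t=5 i7,i8:mul.MUL+xor.ALU ; 2-wide
t=6 i9:xor.ALU ; RAW r0
t=7 i10,i11:xor.ALU+mul.MUL ; 2-wide
t=8 i12:bne.BR ; tail

ISSUED = 7,8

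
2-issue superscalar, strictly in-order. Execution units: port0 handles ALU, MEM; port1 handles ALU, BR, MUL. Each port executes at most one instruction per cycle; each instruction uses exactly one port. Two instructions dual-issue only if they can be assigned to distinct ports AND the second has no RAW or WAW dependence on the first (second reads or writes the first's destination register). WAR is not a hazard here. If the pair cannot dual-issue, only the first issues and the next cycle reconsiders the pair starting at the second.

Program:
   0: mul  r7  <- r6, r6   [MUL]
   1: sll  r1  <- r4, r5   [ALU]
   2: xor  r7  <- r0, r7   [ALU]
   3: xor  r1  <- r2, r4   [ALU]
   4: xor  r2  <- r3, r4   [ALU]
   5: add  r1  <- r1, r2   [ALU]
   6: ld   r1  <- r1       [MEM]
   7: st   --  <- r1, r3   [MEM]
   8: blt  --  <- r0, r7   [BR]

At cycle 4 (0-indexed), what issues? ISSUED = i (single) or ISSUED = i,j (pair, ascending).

ISSUED = 6

[0] i0+i1  mul/sll  -- pair
[1] i2+i3  xor/xor  -- pair
[2] i4  xor  -- RAW r2
[3] i5  add  -- RAW+WAW r1
[4] i6  ld  -- no-port MEM/MEM
[5] i7+i8  st/blt  -- pair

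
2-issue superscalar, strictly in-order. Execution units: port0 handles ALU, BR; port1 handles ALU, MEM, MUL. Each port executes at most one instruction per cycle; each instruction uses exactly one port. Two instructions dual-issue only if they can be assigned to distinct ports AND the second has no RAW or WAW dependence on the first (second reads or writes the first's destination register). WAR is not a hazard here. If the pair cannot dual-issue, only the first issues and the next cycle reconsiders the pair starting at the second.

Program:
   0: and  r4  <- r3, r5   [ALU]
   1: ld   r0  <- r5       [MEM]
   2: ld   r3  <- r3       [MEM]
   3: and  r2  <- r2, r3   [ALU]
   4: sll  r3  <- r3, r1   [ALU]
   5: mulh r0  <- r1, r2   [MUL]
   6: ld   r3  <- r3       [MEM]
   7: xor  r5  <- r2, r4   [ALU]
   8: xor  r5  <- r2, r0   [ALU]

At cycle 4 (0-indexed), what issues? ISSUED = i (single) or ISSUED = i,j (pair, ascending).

ISSUED = 6,7

[0] i0&i1  and;ld  -- dual
[1] i2  ld  -- RAW r3
[2] i3&i4  and;sll  -- dual
[3] i5  mulh  -- no-port MUL/MEM
[4] i6&i7  ld;xor  -- dual
[5] i8  xor  -- tail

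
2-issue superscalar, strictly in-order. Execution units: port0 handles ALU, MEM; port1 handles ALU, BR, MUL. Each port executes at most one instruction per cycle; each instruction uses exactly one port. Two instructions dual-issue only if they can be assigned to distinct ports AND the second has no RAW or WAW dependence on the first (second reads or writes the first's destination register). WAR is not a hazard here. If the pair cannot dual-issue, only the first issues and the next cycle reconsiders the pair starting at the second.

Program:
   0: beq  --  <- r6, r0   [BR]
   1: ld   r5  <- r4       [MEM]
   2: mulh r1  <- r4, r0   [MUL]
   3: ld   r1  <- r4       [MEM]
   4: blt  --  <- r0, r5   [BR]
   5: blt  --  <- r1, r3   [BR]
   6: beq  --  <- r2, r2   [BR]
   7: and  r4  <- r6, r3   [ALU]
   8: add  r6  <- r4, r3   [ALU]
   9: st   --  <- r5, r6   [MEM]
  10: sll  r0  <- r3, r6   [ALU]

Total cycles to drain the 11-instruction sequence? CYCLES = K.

CYCLES = 7

0. beq.BR+ld.MEM @i0,i1  | 2-wide
1. mulh.MUL @i2  | WAW r1
2. ld.MEM+blt.BR @i3,i4  | 2-wide
3. blt.BR @i5  | no-port BR/BR
4. beq.BR+and.ALU @i6,i7  | 2-wide
5. add.ALU @i8  | RAW r6
6. st.MEM+sll.ALU @i9,i10  | 2-wide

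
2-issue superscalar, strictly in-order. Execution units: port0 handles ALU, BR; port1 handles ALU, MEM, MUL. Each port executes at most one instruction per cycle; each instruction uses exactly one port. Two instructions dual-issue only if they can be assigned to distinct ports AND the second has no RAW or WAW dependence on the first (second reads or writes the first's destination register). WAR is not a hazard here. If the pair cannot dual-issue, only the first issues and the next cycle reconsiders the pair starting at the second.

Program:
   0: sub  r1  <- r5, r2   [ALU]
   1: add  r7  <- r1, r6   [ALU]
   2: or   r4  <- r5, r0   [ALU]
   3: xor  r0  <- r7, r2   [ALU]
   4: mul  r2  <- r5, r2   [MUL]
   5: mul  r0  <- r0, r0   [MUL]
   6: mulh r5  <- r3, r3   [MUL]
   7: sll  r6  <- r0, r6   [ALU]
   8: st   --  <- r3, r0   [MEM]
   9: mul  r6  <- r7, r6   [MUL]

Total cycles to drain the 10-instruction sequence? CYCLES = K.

0. sub @i0  | RAW r1
1. add+or @i1&i2  | pair
2. xor+mul @i3&i4  | pair
3. mul @i5  | no-port MUL/MUL
4. mulh+sll @i6&i7  | pair
5. st @i8  | no-port MEM/MUL
6. mul @i9  | tail

CYCLES = 7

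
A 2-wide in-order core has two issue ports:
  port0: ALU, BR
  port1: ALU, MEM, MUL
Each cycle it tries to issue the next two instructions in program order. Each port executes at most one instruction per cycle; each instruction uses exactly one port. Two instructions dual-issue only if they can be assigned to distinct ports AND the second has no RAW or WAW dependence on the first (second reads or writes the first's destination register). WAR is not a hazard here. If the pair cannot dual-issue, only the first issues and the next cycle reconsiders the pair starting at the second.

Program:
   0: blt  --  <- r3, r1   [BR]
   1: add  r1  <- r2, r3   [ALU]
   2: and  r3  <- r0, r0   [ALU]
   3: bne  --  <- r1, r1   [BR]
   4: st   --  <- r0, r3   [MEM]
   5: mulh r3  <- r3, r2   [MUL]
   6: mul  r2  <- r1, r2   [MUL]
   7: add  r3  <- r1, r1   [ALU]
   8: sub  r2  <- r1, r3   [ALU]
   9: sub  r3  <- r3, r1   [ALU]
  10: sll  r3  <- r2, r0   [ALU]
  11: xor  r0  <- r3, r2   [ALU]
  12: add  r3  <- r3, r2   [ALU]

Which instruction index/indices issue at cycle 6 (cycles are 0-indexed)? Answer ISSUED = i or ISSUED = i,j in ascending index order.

0. blt.BR;add.ALU @i0/i1  | 2-wide
1. and.ALU;bne.BR @i2/i3  | 2-wide
2. st.MEM @i4  | no-port MEM/MUL
3. mulh.MUL @i5  | no-port MUL/MUL
4. mul.MUL;add.ALU @i6/i7  | 2-wide
5. sub.ALU;sub.ALU @i8/i9  | 2-wide
6. sll.ALU @i10  | RAW r3
7. xor.ALU;add.ALU @i11/i12  | 2-wide

ISSUED = 10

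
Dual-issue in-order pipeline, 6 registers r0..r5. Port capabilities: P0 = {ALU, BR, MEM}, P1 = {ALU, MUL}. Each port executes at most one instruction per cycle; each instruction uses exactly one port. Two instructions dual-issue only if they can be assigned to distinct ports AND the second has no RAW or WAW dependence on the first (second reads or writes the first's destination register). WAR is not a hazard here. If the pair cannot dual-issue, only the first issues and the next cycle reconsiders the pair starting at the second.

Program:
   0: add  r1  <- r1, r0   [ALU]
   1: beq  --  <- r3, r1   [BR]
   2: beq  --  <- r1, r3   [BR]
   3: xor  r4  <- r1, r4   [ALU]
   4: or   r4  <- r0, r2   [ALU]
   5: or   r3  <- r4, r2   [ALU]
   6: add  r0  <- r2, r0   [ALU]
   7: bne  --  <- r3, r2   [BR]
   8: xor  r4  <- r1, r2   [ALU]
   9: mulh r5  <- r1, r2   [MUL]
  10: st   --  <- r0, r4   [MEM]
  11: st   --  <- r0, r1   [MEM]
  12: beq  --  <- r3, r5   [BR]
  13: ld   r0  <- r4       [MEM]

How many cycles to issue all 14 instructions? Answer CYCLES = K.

CYCLES = 10

[0] i0  add  -- RAW r1
[1] i1  beq  -- no-port BR/BR
[2] i2/i3  beq/xor  -- 2-wide
[3] i4  or  -- RAW r4
[4] i5/i6  or/add  -- 2-wide
[5] i7/i8  bne/xor  -- 2-wide
[6] i9/i10  mulh/st  -- 2-wide
[7] i11  st  -- no-port MEM/BR
[8] i12  beq  -- no-port BR/MEM
[9] i13  ld  -- tail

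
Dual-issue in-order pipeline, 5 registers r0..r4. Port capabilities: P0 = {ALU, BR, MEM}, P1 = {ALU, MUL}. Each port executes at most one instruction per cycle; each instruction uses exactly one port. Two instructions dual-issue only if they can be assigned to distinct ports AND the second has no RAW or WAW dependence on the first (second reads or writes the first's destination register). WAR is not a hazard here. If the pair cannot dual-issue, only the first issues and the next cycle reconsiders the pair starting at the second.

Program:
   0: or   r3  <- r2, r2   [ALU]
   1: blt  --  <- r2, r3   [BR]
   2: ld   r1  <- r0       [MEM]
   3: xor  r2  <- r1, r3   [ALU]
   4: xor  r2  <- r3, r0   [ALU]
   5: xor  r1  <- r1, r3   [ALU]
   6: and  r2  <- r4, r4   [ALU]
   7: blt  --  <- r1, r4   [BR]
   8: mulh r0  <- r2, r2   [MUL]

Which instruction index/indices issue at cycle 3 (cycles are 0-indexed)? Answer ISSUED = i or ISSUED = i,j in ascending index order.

0. or.ALU @i0  | RAW r3
1. blt.BR @i1  | no-port BR/MEM
2. ld.MEM @i2  | RAW r1
3. xor.ALU @i3  | WAW r2
4. xor.ALU xor.ALU @i4/i5  | 2-wide
5. and.ALU blt.BR @i6/i7  | 2-wide
6. mulh.MUL @i8  | tail

ISSUED = 3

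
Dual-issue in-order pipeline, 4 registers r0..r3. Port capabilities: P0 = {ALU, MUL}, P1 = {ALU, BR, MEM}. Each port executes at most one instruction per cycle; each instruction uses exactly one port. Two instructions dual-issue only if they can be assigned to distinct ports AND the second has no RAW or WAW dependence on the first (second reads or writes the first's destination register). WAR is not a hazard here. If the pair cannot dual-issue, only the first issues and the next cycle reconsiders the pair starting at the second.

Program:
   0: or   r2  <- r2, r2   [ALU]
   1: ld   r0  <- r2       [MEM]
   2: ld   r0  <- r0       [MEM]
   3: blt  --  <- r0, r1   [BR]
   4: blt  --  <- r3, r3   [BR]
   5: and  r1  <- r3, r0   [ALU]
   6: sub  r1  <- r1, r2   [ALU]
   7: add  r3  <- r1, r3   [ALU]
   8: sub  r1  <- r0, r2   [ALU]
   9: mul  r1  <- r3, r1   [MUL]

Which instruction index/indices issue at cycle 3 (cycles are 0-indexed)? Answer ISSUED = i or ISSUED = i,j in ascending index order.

c0: i0 or  RAW r2
c1: i1 ld  no-port MEM/MEM
c2: i2 ld  no-port MEM/BR
c3: i3 blt  no-port BR/BR
c4: i4/i5 blt and  2-wide
c5: i6 sub  RAW r1
c6: i7/i8 add sub  2-wide
c7: i9 mul  tail

ISSUED = 3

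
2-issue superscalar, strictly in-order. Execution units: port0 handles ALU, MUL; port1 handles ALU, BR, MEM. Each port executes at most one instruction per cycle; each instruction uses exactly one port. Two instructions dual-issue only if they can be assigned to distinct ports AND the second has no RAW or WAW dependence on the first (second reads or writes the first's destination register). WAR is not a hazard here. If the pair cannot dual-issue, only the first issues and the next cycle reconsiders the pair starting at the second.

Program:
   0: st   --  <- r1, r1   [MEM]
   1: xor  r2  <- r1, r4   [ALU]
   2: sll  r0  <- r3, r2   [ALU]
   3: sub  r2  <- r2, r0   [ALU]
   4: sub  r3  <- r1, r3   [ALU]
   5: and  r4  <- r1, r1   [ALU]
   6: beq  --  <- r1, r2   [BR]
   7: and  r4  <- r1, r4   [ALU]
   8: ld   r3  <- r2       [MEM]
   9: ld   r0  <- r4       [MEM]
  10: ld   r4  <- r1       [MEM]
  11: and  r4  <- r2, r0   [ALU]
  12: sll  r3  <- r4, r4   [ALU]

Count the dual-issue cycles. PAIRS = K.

t=0 i0,i1:st.MEM xor.ALU ; pair
t=1 i2:sll.ALU ; RAW r0
t=2 i3,i4:sub.ALU sub.ALU ; pair
t=3 i5,i6:and.ALU beq.BR ; pair
t=4 i7,i8:and.ALU ld.MEM ; pair
t=5 i9:ld.MEM ; no-port MEM/MEM
t=6 i10:ld.MEM ; WAW r4
t=7 i11:and.ALU ; RAW r4
t=8 i12:sll.ALU ; tail

PAIRS = 4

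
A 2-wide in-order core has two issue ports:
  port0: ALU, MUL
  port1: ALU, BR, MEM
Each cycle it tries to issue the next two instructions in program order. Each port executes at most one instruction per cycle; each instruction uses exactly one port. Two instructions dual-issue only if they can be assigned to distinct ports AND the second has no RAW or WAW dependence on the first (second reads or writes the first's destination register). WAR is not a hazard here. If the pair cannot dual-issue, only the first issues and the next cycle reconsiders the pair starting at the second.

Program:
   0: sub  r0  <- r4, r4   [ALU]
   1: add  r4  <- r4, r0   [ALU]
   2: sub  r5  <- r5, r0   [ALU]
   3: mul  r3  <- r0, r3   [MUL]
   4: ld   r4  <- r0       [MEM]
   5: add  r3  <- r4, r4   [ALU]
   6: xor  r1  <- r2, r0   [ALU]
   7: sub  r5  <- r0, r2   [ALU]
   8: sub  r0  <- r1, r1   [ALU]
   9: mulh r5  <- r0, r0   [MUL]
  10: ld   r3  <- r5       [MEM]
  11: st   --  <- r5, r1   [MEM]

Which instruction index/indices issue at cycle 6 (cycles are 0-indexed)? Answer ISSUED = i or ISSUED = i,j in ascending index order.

#0 head=0: sub.ALU i0 RAW r0
#1 head=1: add.ALU sub.ALU i1,i2 2-wide
#2 head=3: mul.MUL ld.MEM i3,i4 2-wide
#3 head=5: add.ALU xor.ALU i5,i6 2-wide
#4 head=7: sub.ALU sub.ALU i7,i8 2-wide
#5 head=9: mulh.MUL i9 RAW r5
#6 head=10: ld.MEM i10 no-port MEM/MEM
#7 head=11: st.MEM i11 tail

ISSUED = 10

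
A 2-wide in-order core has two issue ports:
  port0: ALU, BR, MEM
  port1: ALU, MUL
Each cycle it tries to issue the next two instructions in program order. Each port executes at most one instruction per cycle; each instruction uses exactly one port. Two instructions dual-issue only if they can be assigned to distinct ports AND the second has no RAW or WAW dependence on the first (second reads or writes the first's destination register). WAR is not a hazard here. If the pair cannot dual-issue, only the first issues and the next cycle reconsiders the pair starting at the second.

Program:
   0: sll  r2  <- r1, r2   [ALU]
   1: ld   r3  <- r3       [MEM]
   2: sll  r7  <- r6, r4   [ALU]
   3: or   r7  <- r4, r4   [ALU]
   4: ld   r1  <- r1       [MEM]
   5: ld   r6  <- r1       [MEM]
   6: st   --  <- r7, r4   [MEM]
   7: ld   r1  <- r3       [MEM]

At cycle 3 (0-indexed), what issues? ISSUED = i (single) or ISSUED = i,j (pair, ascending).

c0: i0/i1 sll ld  2-wide
c1: i2 sll  WAW r7
c2: i3/i4 or ld  2-wide
c3: i5 ld  no-port MEM/MEM
c4: i6 st  no-port MEM/MEM
c5: i7 ld  tail

ISSUED = 5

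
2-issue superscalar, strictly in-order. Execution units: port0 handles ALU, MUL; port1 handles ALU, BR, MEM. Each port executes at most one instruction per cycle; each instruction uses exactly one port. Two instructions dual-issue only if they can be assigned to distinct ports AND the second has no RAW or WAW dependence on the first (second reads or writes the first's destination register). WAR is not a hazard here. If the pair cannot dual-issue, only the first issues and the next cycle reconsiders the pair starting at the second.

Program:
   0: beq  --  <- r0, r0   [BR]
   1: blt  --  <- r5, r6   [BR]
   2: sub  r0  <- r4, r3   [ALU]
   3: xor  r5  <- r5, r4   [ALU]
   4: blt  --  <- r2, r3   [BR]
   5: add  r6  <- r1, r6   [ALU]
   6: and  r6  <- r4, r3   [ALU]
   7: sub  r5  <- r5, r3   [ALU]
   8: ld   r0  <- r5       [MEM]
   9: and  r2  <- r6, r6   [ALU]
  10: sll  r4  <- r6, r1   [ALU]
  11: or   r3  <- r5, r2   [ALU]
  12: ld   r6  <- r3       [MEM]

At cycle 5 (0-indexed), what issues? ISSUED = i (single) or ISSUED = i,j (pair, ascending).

ISSUED = 8,9

0. beq @i0  | no-port BR/BR
1. blt;sub @i1+i2  | pair
2. xor;blt @i3+i4  | pair
3. add @i5  | WAW r6
4. and;sub @i6+i7  | pair
5. ld;and @i8+i9  | pair
6. sll;or @i10+i11  | pair
7. ld @i12  | tail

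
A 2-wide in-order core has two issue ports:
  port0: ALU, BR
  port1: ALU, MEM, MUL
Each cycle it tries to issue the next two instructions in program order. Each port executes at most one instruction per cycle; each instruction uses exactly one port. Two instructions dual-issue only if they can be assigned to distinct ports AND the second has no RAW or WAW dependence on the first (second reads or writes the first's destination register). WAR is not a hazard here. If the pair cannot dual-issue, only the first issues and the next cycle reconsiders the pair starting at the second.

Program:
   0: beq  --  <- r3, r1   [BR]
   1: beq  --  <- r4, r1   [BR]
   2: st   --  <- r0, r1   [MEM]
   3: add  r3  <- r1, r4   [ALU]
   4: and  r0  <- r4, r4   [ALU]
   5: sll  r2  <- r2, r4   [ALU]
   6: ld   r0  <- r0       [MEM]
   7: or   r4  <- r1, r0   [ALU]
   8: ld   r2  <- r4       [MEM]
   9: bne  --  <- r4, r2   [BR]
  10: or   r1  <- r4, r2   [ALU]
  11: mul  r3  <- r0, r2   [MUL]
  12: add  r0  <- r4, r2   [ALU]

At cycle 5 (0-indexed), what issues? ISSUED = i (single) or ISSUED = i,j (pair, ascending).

ISSUED = 8

  cy0 -> i0 (beq) no-port BR/BR
  cy1 -> i1/i2 (beq+st) 2-wide
  cy2 -> i3/i4 (add+and) 2-wide
  cy3 -> i5/i6 (sll+ld) 2-wide
  cy4 -> i7 (or) RAW r4
  cy5 -> i8 (ld) RAW r2
  cy6 -> i9/i10 (bne+or) 2-wide
  cy7 -> i11/i12 (mul+add) 2-wide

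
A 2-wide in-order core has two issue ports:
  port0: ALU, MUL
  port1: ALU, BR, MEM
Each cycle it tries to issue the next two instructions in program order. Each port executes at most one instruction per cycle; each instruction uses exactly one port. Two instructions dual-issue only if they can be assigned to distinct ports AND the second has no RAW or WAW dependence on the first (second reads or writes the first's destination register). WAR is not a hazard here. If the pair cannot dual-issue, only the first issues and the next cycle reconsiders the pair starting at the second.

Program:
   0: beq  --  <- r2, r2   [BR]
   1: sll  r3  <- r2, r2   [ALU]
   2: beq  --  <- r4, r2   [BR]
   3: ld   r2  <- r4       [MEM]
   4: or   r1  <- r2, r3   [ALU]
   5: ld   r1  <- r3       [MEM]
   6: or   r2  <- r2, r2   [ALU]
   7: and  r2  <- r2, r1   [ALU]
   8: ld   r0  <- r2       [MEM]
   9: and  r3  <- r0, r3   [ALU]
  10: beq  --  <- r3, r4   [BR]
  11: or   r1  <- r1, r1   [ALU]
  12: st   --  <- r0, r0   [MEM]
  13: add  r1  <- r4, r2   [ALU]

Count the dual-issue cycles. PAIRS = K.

PAIRS = 4

t=0 i0,i1:beq;sll ; pair
t=1 i2:beq ; no-port BR/MEM
t=2 i3:ld ; RAW r2
t=3 i4:or ; WAW r1
t=4 i5,i6:ld;or ; pair
t=5 i7:and ; RAW r2
t=6 i8:ld ; RAW r0
t=7 i9:and ; RAW r3
t=8 i10,i11:beq;or ; pair
t=9 i12,i13:st;add ; pair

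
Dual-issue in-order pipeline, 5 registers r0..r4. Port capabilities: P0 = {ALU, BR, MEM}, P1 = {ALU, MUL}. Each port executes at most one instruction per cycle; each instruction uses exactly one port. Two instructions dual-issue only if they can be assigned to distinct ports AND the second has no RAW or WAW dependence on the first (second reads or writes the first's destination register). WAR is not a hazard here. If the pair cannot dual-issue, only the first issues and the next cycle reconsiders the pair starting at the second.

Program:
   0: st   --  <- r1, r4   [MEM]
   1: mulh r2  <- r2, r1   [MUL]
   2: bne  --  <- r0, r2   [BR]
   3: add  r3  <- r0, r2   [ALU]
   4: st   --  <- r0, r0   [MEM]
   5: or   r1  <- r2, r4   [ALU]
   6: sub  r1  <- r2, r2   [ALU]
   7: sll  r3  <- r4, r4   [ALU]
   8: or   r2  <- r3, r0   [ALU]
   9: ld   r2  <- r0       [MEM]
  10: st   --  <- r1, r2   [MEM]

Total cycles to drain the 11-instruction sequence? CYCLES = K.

CYCLES = 7

[0] i0&i1  st.MEM+mulh.MUL  -- dual
[1] i2&i3  bne.BR+add.ALU  -- dual
[2] i4&i5  st.MEM+or.ALU  -- dual
[3] i6&i7  sub.ALU+sll.ALU  -- dual
[4] i8  or.ALU  -- WAW r2
[5] i9  ld.MEM  -- no-port MEM/MEM
[6] i10  st.MEM  -- tail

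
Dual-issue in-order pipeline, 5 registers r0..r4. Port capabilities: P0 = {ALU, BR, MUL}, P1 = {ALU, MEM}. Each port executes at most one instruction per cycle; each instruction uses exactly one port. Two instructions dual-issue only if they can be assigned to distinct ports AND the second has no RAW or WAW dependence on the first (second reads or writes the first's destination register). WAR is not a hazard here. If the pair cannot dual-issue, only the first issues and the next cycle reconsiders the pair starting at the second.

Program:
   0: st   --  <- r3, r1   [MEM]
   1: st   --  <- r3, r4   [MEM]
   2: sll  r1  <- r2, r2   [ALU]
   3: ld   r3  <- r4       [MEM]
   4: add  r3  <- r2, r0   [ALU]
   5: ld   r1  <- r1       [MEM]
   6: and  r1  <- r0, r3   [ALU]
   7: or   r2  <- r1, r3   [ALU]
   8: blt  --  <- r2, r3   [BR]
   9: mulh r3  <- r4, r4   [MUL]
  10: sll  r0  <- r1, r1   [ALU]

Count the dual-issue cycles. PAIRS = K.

PAIRS = 3

[0] i0  st  -- no-port MEM/MEM
[1] i1/i2  st sll  -- pair
[2] i3  ld  -- WAW r3
[3] i4/i5  add ld  -- pair
[4] i6  and  -- RAW r1
[5] i7  or  -- RAW r2
[6] i8  blt  -- no-port BR/MUL
[7] i9/i10  mulh sll  -- pair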